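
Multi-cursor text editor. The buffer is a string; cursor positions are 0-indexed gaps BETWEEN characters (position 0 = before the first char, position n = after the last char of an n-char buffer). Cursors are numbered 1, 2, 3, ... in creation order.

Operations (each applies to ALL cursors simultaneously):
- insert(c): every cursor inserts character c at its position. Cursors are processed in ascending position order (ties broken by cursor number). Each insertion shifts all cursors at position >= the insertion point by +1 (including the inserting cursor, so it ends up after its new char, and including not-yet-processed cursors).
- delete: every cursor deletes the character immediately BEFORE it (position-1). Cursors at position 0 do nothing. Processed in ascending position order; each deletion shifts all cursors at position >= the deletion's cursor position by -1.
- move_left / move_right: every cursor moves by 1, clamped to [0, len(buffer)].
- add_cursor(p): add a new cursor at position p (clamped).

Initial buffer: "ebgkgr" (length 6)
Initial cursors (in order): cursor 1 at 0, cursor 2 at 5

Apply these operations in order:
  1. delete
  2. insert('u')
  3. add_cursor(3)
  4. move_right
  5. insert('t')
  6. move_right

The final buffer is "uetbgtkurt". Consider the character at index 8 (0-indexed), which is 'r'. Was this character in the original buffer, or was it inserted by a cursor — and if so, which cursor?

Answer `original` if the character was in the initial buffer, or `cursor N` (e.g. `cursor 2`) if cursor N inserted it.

After op 1 (delete): buffer="ebgkr" (len 5), cursors c1@0 c2@4, authorship .....
After op 2 (insert('u')): buffer="uebgkur" (len 7), cursors c1@1 c2@6, authorship 1....2.
After op 3 (add_cursor(3)): buffer="uebgkur" (len 7), cursors c1@1 c3@3 c2@6, authorship 1....2.
After op 4 (move_right): buffer="uebgkur" (len 7), cursors c1@2 c3@4 c2@7, authorship 1....2.
After op 5 (insert('t')): buffer="uetbgtkurt" (len 10), cursors c1@3 c3@6 c2@10, authorship 1.1..3.2.2
After op 6 (move_right): buffer="uetbgtkurt" (len 10), cursors c1@4 c3@7 c2@10, authorship 1.1..3.2.2
Authorship (.=original, N=cursor N): 1 . 1 . . 3 . 2 . 2
Index 8: author = original

Answer: original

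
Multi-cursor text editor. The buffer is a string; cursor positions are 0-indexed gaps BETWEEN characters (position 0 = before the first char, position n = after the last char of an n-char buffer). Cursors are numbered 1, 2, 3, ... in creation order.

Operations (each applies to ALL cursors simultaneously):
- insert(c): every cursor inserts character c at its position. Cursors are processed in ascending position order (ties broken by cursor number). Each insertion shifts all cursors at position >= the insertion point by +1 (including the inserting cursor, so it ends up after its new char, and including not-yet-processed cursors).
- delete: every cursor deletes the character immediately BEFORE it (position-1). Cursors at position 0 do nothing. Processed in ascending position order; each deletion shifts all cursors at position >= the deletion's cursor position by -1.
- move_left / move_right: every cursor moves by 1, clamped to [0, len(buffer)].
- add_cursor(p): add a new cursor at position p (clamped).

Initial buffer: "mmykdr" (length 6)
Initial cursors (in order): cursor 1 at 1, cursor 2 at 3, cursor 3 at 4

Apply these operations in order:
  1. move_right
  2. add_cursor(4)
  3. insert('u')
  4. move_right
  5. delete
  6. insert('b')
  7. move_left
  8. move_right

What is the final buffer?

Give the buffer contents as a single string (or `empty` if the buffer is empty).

Answer: mmubkubbub

Derivation:
After op 1 (move_right): buffer="mmykdr" (len 6), cursors c1@2 c2@4 c3@5, authorship ......
After op 2 (add_cursor(4)): buffer="mmykdr" (len 6), cursors c1@2 c2@4 c4@4 c3@5, authorship ......
After op 3 (insert('u')): buffer="mmuykuudur" (len 10), cursors c1@3 c2@7 c4@7 c3@9, authorship ..1..24.3.
After op 4 (move_right): buffer="mmuykuudur" (len 10), cursors c1@4 c2@8 c4@8 c3@10, authorship ..1..24.3.
After op 5 (delete): buffer="mmukuu" (len 6), cursors c1@3 c2@5 c4@5 c3@6, authorship ..1.23
After op 6 (insert('b')): buffer="mmubkubbub" (len 10), cursors c1@4 c2@8 c4@8 c3@10, authorship ..11.22433
After op 7 (move_left): buffer="mmubkubbub" (len 10), cursors c1@3 c2@7 c4@7 c3@9, authorship ..11.22433
After op 8 (move_right): buffer="mmubkubbub" (len 10), cursors c1@4 c2@8 c4@8 c3@10, authorship ..11.22433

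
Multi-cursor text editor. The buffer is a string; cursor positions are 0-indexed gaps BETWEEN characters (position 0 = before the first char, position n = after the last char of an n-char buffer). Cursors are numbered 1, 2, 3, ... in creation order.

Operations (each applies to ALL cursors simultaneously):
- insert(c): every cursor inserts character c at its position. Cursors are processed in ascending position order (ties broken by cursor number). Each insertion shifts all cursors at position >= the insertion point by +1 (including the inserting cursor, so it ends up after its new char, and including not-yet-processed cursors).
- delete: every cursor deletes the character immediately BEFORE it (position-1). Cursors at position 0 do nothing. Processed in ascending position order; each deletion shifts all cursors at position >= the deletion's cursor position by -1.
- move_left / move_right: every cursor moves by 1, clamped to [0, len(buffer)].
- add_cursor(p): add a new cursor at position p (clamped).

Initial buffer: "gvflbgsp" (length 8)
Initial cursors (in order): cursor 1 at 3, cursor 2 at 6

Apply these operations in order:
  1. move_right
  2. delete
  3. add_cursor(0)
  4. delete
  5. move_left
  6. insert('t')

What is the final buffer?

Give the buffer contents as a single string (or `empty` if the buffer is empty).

After op 1 (move_right): buffer="gvflbgsp" (len 8), cursors c1@4 c2@7, authorship ........
After op 2 (delete): buffer="gvfbgp" (len 6), cursors c1@3 c2@5, authorship ......
After op 3 (add_cursor(0)): buffer="gvfbgp" (len 6), cursors c3@0 c1@3 c2@5, authorship ......
After op 4 (delete): buffer="gvbp" (len 4), cursors c3@0 c1@2 c2@3, authorship ....
After op 5 (move_left): buffer="gvbp" (len 4), cursors c3@0 c1@1 c2@2, authorship ....
After op 6 (insert('t')): buffer="tgtvtbp" (len 7), cursors c3@1 c1@3 c2@5, authorship 3.1.2..

Answer: tgtvtbp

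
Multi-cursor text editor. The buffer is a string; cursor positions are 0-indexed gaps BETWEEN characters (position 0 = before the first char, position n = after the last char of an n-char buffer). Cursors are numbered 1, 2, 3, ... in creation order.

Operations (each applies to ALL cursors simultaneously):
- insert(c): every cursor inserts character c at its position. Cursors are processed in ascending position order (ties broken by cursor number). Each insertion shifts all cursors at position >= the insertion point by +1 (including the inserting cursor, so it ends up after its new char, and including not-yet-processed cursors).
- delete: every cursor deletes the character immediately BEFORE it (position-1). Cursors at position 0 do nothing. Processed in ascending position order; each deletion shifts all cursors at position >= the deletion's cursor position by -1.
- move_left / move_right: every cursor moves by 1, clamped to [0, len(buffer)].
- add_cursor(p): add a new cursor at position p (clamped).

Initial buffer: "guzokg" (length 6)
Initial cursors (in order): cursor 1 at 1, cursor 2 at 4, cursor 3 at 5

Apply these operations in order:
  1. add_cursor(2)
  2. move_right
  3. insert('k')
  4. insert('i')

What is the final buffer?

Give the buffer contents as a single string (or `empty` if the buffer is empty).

After op 1 (add_cursor(2)): buffer="guzokg" (len 6), cursors c1@1 c4@2 c2@4 c3@5, authorship ......
After op 2 (move_right): buffer="guzokg" (len 6), cursors c1@2 c4@3 c2@5 c3@6, authorship ......
After op 3 (insert('k')): buffer="gukzkokkgk" (len 10), cursors c1@3 c4@5 c2@8 c3@10, authorship ..1.4..2.3
After op 4 (insert('i')): buffer="gukizkiokkigki" (len 14), cursors c1@4 c4@7 c2@11 c3@14, authorship ..11.44..22.33

Answer: gukizkiokkigki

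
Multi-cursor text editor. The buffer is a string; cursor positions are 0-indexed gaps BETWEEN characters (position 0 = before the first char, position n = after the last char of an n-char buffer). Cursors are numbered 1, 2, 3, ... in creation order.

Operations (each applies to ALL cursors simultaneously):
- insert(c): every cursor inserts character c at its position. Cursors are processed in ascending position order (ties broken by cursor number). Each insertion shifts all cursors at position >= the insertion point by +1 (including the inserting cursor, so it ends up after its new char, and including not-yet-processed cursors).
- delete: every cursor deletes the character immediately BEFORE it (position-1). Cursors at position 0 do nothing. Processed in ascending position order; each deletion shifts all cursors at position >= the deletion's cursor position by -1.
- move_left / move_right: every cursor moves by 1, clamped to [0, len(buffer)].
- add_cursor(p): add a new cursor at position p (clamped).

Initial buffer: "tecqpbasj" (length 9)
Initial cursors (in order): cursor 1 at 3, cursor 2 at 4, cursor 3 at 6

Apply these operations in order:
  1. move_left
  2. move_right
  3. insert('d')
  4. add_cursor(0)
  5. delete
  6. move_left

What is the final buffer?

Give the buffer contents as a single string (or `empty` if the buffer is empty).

Answer: tecqpbasj

Derivation:
After op 1 (move_left): buffer="tecqpbasj" (len 9), cursors c1@2 c2@3 c3@5, authorship .........
After op 2 (move_right): buffer="tecqpbasj" (len 9), cursors c1@3 c2@4 c3@6, authorship .........
After op 3 (insert('d')): buffer="tecdqdpbdasj" (len 12), cursors c1@4 c2@6 c3@9, authorship ...1.2..3...
After op 4 (add_cursor(0)): buffer="tecdqdpbdasj" (len 12), cursors c4@0 c1@4 c2@6 c3@9, authorship ...1.2..3...
After op 5 (delete): buffer="tecqpbasj" (len 9), cursors c4@0 c1@3 c2@4 c3@6, authorship .........
After op 6 (move_left): buffer="tecqpbasj" (len 9), cursors c4@0 c1@2 c2@3 c3@5, authorship .........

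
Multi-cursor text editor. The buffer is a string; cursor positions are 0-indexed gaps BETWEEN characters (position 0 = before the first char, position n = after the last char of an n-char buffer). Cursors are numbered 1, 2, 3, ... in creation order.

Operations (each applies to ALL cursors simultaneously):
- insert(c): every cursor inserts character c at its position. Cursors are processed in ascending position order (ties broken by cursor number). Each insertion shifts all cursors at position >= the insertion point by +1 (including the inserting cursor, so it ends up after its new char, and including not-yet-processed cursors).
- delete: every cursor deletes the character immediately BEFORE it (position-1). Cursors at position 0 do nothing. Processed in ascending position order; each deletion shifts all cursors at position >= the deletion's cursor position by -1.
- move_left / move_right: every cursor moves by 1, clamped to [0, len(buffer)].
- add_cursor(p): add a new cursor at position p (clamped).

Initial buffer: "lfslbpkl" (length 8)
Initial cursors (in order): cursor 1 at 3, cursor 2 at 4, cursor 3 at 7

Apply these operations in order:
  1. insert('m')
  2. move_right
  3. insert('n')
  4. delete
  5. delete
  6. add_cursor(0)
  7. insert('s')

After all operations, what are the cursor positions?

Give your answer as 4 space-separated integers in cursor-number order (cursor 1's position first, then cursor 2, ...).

Answer: 6 8 12 1

Derivation:
After op 1 (insert('m')): buffer="lfsmlmbpkml" (len 11), cursors c1@4 c2@6 c3@10, authorship ...1.2...3.
After op 2 (move_right): buffer="lfsmlmbpkml" (len 11), cursors c1@5 c2@7 c3@11, authorship ...1.2...3.
After op 3 (insert('n')): buffer="lfsmlnmbnpkmln" (len 14), cursors c1@6 c2@9 c3@14, authorship ...1.12.2..3.3
After op 4 (delete): buffer="lfsmlmbpkml" (len 11), cursors c1@5 c2@7 c3@11, authorship ...1.2...3.
After op 5 (delete): buffer="lfsmmpkm" (len 8), cursors c1@4 c2@5 c3@8, authorship ...12..3
After op 6 (add_cursor(0)): buffer="lfsmmpkm" (len 8), cursors c4@0 c1@4 c2@5 c3@8, authorship ...12..3
After op 7 (insert('s')): buffer="slfsmsmspkms" (len 12), cursors c4@1 c1@6 c2@8 c3@12, authorship 4...1122..33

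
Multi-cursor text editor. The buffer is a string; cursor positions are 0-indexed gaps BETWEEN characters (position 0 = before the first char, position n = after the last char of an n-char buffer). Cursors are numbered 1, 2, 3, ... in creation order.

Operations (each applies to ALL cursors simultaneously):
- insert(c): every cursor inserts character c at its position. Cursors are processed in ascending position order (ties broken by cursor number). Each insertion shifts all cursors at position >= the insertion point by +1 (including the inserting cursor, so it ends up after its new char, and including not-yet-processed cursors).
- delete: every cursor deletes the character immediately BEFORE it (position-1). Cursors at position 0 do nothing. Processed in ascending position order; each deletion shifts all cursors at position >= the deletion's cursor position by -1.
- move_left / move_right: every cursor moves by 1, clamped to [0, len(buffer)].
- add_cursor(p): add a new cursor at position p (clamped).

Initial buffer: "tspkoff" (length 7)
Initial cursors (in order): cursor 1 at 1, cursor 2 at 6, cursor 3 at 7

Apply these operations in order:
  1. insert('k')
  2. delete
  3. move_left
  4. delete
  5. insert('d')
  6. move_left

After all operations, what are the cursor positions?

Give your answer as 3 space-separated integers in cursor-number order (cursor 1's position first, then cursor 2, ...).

Answer: 0 6 6

Derivation:
After op 1 (insert('k')): buffer="tkspkofkfk" (len 10), cursors c1@2 c2@8 c3@10, authorship .1.....2.3
After op 2 (delete): buffer="tspkoff" (len 7), cursors c1@1 c2@6 c3@7, authorship .......
After op 3 (move_left): buffer="tspkoff" (len 7), cursors c1@0 c2@5 c3@6, authorship .......
After op 4 (delete): buffer="tspkf" (len 5), cursors c1@0 c2@4 c3@4, authorship .....
After op 5 (insert('d')): buffer="dtspkddf" (len 8), cursors c1@1 c2@7 c3@7, authorship 1....23.
After op 6 (move_left): buffer="dtspkddf" (len 8), cursors c1@0 c2@6 c3@6, authorship 1....23.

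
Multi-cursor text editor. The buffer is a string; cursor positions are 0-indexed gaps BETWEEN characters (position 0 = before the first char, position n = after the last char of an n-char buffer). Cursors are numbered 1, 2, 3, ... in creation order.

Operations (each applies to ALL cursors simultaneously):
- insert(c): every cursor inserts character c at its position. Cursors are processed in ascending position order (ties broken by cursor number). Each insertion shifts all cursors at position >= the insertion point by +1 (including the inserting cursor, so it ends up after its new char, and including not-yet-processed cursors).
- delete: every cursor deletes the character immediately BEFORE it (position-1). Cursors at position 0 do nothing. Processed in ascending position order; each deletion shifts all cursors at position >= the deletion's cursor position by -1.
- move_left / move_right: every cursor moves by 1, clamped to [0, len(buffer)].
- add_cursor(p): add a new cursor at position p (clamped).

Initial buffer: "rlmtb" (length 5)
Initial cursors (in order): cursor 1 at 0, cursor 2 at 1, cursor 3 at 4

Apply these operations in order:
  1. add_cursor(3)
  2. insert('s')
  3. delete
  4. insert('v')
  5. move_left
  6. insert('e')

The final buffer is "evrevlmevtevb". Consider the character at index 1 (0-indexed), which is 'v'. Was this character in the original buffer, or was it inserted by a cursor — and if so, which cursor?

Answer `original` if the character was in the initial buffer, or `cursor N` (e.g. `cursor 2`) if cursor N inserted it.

After op 1 (add_cursor(3)): buffer="rlmtb" (len 5), cursors c1@0 c2@1 c4@3 c3@4, authorship .....
After op 2 (insert('s')): buffer="srslmstsb" (len 9), cursors c1@1 c2@3 c4@6 c3@8, authorship 1.2..4.3.
After op 3 (delete): buffer="rlmtb" (len 5), cursors c1@0 c2@1 c4@3 c3@4, authorship .....
After op 4 (insert('v')): buffer="vrvlmvtvb" (len 9), cursors c1@1 c2@3 c4@6 c3@8, authorship 1.2..4.3.
After op 5 (move_left): buffer="vrvlmvtvb" (len 9), cursors c1@0 c2@2 c4@5 c3@7, authorship 1.2..4.3.
After op 6 (insert('e')): buffer="evrevlmevtevb" (len 13), cursors c1@1 c2@4 c4@8 c3@11, authorship 11.22..44.33.
Authorship (.=original, N=cursor N): 1 1 . 2 2 . . 4 4 . 3 3 .
Index 1: author = 1

Answer: cursor 1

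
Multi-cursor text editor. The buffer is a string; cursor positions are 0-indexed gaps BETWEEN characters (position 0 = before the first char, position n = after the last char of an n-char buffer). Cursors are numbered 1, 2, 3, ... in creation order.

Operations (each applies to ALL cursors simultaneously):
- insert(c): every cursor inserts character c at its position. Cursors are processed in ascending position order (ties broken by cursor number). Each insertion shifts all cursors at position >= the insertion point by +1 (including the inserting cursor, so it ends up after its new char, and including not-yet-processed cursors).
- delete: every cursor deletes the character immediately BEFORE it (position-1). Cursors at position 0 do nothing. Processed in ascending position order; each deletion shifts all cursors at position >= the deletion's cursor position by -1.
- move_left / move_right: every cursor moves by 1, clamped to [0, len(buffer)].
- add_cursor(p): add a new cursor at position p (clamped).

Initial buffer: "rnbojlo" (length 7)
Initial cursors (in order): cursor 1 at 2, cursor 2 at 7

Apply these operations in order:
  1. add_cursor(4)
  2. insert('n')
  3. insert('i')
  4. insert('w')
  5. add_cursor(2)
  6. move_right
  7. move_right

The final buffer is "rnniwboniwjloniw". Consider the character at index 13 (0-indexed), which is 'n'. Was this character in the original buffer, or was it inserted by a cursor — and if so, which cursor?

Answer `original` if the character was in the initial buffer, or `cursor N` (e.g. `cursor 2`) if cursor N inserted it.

After op 1 (add_cursor(4)): buffer="rnbojlo" (len 7), cursors c1@2 c3@4 c2@7, authorship .......
After op 2 (insert('n')): buffer="rnnbonjlon" (len 10), cursors c1@3 c3@6 c2@10, authorship ..1..3...2
After op 3 (insert('i')): buffer="rnnibonijloni" (len 13), cursors c1@4 c3@8 c2@13, authorship ..11..33...22
After op 4 (insert('w')): buffer="rnniwboniwjloniw" (len 16), cursors c1@5 c3@10 c2@16, authorship ..111..333...222
After op 5 (add_cursor(2)): buffer="rnniwboniwjloniw" (len 16), cursors c4@2 c1@5 c3@10 c2@16, authorship ..111..333...222
After op 6 (move_right): buffer="rnniwboniwjloniw" (len 16), cursors c4@3 c1@6 c3@11 c2@16, authorship ..111..333...222
After op 7 (move_right): buffer="rnniwboniwjloniw" (len 16), cursors c4@4 c1@7 c3@12 c2@16, authorship ..111..333...222
Authorship (.=original, N=cursor N): . . 1 1 1 . . 3 3 3 . . . 2 2 2
Index 13: author = 2

Answer: cursor 2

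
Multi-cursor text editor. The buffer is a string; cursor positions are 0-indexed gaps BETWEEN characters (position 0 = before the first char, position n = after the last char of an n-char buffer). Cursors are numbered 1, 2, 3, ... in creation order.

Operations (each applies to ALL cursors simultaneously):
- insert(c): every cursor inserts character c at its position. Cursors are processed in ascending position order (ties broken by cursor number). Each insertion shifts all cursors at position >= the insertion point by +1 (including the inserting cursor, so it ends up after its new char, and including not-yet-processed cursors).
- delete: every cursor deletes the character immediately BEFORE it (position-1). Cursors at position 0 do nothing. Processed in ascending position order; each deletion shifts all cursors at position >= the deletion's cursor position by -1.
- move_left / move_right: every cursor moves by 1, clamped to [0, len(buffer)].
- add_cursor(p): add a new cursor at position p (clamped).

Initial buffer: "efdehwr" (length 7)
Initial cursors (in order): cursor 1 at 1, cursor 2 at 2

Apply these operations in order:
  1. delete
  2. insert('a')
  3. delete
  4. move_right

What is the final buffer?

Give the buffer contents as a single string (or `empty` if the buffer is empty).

Answer: dehwr

Derivation:
After op 1 (delete): buffer="dehwr" (len 5), cursors c1@0 c2@0, authorship .....
After op 2 (insert('a')): buffer="aadehwr" (len 7), cursors c1@2 c2@2, authorship 12.....
After op 3 (delete): buffer="dehwr" (len 5), cursors c1@0 c2@0, authorship .....
After op 4 (move_right): buffer="dehwr" (len 5), cursors c1@1 c2@1, authorship .....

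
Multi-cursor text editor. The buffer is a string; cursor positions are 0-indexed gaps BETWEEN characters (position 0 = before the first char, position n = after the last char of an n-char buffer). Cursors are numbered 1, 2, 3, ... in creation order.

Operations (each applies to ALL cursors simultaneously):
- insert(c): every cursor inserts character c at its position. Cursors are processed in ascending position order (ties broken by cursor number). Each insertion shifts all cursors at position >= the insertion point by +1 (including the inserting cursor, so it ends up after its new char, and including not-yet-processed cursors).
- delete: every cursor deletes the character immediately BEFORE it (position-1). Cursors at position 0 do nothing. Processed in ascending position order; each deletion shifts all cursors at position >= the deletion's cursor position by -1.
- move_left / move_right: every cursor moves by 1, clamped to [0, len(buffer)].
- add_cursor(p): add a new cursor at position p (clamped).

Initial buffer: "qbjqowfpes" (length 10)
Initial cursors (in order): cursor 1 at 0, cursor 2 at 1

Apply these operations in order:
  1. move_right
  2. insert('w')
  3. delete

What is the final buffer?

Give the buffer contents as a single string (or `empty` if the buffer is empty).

Answer: qbjqowfpes

Derivation:
After op 1 (move_right): buffer="qbjqowfpes" (len 10), cursors c1@1 c2@2, authorship ..........
After op 2 (insert('w')): buffer="qwbwjqowfpes" (len 12), cursors c1@2 c2@4, authorship .1.2........
After op 3 (delete): buffer="qbjqowfpes" (len 10), cursors c1@1 c2@2, authorship ..........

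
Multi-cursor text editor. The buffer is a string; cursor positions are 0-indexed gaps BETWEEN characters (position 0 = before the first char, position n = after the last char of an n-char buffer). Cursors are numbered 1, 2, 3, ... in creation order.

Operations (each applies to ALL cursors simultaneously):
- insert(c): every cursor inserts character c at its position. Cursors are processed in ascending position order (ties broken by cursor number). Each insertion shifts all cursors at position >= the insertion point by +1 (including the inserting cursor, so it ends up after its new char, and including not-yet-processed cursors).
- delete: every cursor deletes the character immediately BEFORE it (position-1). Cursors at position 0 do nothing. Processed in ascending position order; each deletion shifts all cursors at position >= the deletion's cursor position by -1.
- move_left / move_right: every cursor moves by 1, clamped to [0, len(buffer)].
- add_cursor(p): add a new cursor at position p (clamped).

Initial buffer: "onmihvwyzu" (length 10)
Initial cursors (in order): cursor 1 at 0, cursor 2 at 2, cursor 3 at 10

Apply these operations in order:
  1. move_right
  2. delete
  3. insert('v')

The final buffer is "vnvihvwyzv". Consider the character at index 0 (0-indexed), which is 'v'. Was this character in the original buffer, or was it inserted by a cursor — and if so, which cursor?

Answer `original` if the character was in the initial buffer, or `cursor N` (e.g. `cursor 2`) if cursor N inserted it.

Answer: cursor 1

Derivation:
After op 1 (move_right): buffer="onmihvwyzu" (len 10), cursors c1@1 c2@3 c3@10, authorship ..........
After op 2 (delete): buffer="nihvwyz" (len 7), cursors c1@0 c2@1 c3@7, authorship .......
After op 3 (insert('v')): buffer="vnvihvwyzv" (len 10), cursors c1@1 c2@3 c3@10, authorship 1.2......3
Authorship (.=original, N=cursor N): 1 . 2 . . . . . . 3
Index 0: author = 1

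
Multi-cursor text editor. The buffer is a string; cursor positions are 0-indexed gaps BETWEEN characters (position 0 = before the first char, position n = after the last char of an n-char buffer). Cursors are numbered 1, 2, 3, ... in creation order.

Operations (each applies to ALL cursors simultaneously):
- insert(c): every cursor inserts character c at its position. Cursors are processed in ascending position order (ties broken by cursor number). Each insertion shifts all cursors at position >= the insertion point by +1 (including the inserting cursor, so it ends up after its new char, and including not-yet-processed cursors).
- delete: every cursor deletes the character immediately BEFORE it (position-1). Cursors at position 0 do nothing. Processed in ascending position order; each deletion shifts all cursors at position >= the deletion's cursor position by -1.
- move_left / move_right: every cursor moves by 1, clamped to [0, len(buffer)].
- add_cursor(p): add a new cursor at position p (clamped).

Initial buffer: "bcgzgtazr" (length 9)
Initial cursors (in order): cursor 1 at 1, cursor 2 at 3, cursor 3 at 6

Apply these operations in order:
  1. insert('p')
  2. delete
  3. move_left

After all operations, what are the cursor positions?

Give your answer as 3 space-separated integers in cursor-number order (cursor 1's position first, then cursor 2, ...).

After op 1 (insert('p')): buffer="bpcgpzgtpazr" (len 12), cursors c1@2 c2@5 c3@9, authorship .1..2...3...
After op 2 (delete): buffer="bcgzgtazr" (len 9), cursors c1@1 c2@3 c3@6, authorship .........
After op 3 (move_left): buffer="bcgzgtazr" (len 9), cursors c1@0 c2@2 c3@5, authorship .........

Answer: 0 2 5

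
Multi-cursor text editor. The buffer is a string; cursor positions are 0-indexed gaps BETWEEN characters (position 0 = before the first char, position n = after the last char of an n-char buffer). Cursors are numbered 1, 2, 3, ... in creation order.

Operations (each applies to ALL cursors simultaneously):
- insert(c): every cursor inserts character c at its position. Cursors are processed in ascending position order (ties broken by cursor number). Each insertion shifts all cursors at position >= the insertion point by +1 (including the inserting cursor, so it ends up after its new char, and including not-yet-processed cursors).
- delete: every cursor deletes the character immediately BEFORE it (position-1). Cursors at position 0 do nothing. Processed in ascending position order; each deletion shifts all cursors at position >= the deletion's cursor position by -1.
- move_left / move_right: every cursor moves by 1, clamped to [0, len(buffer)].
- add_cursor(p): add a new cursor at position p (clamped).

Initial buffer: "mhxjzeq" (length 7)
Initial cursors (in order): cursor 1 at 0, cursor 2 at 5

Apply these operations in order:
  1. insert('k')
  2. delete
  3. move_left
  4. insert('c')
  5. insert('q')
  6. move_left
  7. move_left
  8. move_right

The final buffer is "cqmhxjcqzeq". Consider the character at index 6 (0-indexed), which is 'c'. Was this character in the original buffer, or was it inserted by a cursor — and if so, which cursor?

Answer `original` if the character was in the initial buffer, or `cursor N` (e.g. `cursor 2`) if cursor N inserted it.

After op 1 (insert('k')): buffer="kmhxjzkeq" (len 9), cursors c1@1 c2@7, authorship 1.....2..
After op 2 (delete): buffer="mhxjzeq" (len 7), cursors c1@0 c2@5, authorship .......
After op 3 (move_left): buffer="mhxjzeq" (len 7), cursors c1@0 c2@4, authorship .......
After op 4 (insert('c')): buffer="cmhxjczeq" (len 9), cursors c1@1 c2@6, authorship 1....2...
After op 5 (insert('q')): buffer="cqmhxjcqzeq" (len 11), cursors c1@2 c2@8, authorship 11....22...
After op 6 (move_left): buffer="cqmhxjcqzeq" (len 11), cursors c1@1 c2@7, authorship 11....22...
After op 7 (move_left): buffer="cqmhxjcqzeq" (len 11), cursors c1@0 c2@6, authorship 11....22...
After op 8 (move_right): buffer="cqmhxjcqzeq" (len 11), cursors c1@1 c2@7, authorship 11....22...
Authorship (.=original, N=cursor N): 1 1 . . . . 2 2 . . .
Index 6: author = 2

Answer: cursor 2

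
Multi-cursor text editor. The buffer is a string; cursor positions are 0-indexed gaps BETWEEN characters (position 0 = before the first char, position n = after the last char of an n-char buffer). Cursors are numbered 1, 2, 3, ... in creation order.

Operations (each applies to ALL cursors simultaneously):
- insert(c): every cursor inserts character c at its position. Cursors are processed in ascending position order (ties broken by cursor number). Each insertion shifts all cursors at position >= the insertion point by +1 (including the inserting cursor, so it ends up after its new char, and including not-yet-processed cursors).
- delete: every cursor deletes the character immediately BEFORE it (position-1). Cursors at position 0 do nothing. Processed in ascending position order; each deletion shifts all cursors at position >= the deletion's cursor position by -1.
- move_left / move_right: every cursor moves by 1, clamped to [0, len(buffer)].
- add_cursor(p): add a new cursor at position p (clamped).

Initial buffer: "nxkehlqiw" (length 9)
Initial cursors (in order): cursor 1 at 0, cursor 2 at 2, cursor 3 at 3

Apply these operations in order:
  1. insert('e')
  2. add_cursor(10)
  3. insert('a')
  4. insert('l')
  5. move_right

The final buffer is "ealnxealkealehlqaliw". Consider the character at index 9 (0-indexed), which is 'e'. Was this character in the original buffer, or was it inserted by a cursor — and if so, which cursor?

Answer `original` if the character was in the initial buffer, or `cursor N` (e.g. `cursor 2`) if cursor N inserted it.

Answer: cursor 3

Derivation:
After op 1 (insert('e')): buffer="enxekeehlqiw" (len 12), cursors c1@1 c2@4 c3@6, authorship 1..2.3......
After op 2 (add_cursor(10)): buffer="enxekeehlqiw" (len 12), cursors c1@1 c2@4 c3@6 c4@10, authorship 1..2.3......
After op 3 (insert('a')): buffer="eanxeakeaehlqaiw" (len 16), cursors c1@2 c2@6 c3@9 c4@14, authorship 11..22.33....4..
After op 4 (insert('l')): buffer="ealnxealkealehlqaliw" (len 20), cursors c1@3 c2@8 c3@12 c4@18, authorship 111..222.333....44..
After op 5 (move_right): buffer="ealnxealkealehlqaliw" (len 20), cursors c1@4 c2@9 c3@13 c4@19, authorship 111..222.333....44..
Authorship (.=original, N=cursor N): 1 1 1 . . 2 2 2 . 3 3 3 . . . . 4 4 . .
Index 9: author = 3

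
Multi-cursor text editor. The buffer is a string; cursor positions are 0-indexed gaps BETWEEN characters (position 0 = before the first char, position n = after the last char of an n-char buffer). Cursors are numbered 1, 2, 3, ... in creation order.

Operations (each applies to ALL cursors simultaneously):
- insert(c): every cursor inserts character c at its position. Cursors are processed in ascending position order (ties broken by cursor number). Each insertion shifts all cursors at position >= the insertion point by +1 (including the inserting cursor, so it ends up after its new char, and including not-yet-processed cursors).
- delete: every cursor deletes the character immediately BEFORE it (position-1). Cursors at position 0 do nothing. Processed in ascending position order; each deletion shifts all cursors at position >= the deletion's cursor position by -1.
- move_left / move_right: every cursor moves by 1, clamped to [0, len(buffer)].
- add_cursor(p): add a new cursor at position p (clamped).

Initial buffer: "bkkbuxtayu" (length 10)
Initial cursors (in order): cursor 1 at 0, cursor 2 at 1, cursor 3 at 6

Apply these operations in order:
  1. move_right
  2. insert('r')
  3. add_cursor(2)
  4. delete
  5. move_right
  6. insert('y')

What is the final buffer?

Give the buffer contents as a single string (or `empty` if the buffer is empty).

After op 1 (move_right): buffer="bkkbuxtayu" (len 10), cursors c1@1 c2@2 c3@7, authorship ..........
After op 2 (insert('r')): buffer="brkrkbuxtrayu" (len 13), cursors c1@2 c2@4 c3@10, authorship .1.2.....3...
After op 3 (add_cursor(2)): buffer="brkrkbuxtrayu" (len 13), cursors c1@2 c4@2 c2@4 c3@10, authorship .1.2.....3...
After op 4 (delete): buffer="kkbuxtayu" (len 9), cursors c1@0 c4@0 c2@1 c3@6, authorship .........
After op 5 (move_right): buffer="kkbuxtayu" (len 9), cursors c1@1 c4@1 c2@2 c3@7, authorship .........
After op 6 (insert('y')): buffer="kyykybuxtayyu" (len 13), cursors c1@3 c4@3 c2@5 c3@11, authorship .14.2.....3..

Answer: kyykybuxtayyu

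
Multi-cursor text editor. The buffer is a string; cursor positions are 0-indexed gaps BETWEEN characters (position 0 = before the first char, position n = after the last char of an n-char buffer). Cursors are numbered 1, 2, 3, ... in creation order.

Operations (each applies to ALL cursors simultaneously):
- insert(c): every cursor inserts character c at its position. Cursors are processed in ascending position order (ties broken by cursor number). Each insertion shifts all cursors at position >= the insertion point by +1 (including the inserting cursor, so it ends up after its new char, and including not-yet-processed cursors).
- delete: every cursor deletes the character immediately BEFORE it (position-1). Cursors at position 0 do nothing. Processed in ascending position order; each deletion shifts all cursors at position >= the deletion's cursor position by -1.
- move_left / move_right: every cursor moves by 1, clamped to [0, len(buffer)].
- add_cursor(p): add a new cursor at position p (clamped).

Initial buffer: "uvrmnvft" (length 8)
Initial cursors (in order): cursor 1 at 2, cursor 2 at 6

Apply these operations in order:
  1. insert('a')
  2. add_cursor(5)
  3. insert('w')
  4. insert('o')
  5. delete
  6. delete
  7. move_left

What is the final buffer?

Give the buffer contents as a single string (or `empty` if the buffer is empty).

Answer: uvarmnvaft

Derivation:
After op 1 (insert('a')): buffer="uvarmnvaft" (len 10), cursors c1@3 c2@8, authorship ..1....2..
After op 2 (add_cursor(5)): buffer="uvarmnvaft" (len 10), cursors c1@3 c3@5 c2@8, authorship ..1....2..
After op 3 (insert('w')): buffer="uvawrmwnvawft" (len 13), cursors c1@4 c3@7 c2@11, authorship ..11..3..22..
After op 4 (insert('o')): buffer="uvawormwonvawoft" (len 16), cursors c1@5 c3@9 c2@14, authorship ..111..33..222..
After op 5 (delete): buffer="uvawrmwnvawft" (len 13), cursors c1@4 c3@7 c2@11, authorship ..11..3..22..
After op 6 (delete): buffer="uvarmnvaft" (len 10), cursors c1@3 c3@5 c2@8, authorship ..1....2..
After op 7 (move_left): buffer="uvarmnvaft" (len 10), cursors c1@2 c3@4 c2@7, authorship ..1....2..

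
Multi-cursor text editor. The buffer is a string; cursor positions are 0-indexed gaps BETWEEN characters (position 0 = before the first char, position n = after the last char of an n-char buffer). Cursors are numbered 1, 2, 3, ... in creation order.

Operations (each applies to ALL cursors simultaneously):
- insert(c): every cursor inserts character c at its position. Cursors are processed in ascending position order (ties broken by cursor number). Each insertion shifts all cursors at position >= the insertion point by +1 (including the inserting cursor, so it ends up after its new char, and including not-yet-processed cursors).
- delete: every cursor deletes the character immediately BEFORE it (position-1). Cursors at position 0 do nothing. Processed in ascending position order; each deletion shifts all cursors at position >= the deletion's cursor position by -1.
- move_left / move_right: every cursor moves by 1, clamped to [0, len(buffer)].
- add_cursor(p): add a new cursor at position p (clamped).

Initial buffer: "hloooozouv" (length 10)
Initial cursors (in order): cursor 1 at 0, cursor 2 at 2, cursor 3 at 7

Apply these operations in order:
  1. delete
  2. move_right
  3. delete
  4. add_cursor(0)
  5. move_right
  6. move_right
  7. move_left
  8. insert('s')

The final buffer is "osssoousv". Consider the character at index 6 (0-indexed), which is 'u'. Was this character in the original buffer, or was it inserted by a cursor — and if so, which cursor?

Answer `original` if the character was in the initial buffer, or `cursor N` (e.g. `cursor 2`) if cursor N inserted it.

After op 1 (delete): buffer="hooooouv" (len 8), cursors c1@0 c2@1 c3@5, authorship ........
After op 2 (move_right): buffer="hooooouv" (len 8), cursors c1@1 c2@2 c3@6, authorship ........
After op 3 (delete): buffer="ooouv" (len 5), cursors c1@0 c2@0 c3@3, authorship .....
After op 4 (add_cursor(0)): buffer="ooouv" (len 5), cursors c1@0 c2@0 c4@0 c3@3, authorship .....
After op 5 (move_right): buffer="ooouv" (len 5), cursors c1@1 c2@1 c4@1 c3@4, authorship .....
After op 6 (move_right): buffer="ooouv" (len 5), cursors c1@2 c2@2 c4@2 c3@5, authorship .....
After op 7 (move_left): buffer="ooouv" (len 5), cursors c1@1 c2@1 c4@1 c3@4, authorship .....
After op 8 (insert('s')): buffer="osssoousv" (len 9), cursors c1@4 c2@4 c4@4 c3@8, authorship .124...3.
Authorship (.=original, N=cursor N): . 1 2 4 . . . 3 .
Index 6: author = original

Answer: original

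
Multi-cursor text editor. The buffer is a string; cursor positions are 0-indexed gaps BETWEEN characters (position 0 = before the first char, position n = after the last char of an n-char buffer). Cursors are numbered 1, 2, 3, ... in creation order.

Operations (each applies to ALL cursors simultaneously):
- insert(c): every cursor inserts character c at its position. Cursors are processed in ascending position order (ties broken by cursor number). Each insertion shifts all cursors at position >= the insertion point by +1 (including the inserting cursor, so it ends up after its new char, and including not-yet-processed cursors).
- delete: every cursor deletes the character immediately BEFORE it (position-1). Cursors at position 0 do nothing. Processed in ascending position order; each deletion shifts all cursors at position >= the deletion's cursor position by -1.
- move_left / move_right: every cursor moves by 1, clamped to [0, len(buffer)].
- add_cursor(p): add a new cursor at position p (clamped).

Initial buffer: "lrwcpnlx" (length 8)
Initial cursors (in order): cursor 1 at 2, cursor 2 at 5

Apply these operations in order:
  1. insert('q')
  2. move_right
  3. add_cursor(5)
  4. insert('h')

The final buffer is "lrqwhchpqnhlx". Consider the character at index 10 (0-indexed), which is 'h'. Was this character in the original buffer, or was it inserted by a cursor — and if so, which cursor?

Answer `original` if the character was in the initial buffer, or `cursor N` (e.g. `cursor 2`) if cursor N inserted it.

After op 1 (insert('q')): buffer="lrqwcpqnlx" (len 10), cursors c1@3 c2@7, authorship ..1...2...
After op 2 (move_right): buffer="lrqwcpqnlx" (len 10), cursors c1@4 c2@8, authorship ..1...2...
After op 3 (add_cursor(5)): buffer="lrqwcpqnlx" (len 10), cursors c1@4 c3@5 c2@8, authorship ..1...2...
After op 4 (insert('h')): buffer="lrqwhchpqnhlx" (len 13), cursors c1@5 c3@7 c2@11, authorship ..1.1.3.2.2..
Authorship (.=original, N=cursor N): . . 1 . 1 . 3 . 2 . 2 . .
Index 10: author = 2

Answer: cursor 2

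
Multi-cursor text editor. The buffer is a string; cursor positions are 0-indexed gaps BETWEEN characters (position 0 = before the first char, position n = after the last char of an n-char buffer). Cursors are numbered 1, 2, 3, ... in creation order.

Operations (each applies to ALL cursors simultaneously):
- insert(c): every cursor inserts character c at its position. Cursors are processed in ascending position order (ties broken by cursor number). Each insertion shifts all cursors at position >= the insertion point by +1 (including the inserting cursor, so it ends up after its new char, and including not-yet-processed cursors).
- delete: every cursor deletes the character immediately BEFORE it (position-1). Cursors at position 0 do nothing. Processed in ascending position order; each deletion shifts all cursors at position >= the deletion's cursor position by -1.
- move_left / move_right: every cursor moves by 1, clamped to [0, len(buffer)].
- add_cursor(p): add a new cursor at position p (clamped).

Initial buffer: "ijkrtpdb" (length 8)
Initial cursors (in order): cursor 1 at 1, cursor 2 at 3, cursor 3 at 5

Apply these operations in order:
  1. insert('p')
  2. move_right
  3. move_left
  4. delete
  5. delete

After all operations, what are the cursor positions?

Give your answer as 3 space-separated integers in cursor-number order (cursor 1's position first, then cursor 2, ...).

Answer: 0 1 2

Derivation:
After op 1 (insert('p')): buffer="ipjkprtppdb" (len 11), cursors c1@2 c2@5 c3@8, authorship .1..2..3...
After op 2 (move_right): buffer="ipjkprtppdb" (len 11), cursors c1@3 c2@6 c3@9, authorship .1..2..3...
After op 3 (move_left): buffer="ipjkprtppdb" (len 11), cursors c1@2 c2@5 c3@8, authorship .1..2..3...
After op 4 (delete): buffer="ijkrtpdb" (len 8), cursors c1@1 c2@3 c3@5, authorship ........
After op 5 (delete): buffer="jrpdb" (len 5), cursors c1@0 c2@1 c3@2, authorship .....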